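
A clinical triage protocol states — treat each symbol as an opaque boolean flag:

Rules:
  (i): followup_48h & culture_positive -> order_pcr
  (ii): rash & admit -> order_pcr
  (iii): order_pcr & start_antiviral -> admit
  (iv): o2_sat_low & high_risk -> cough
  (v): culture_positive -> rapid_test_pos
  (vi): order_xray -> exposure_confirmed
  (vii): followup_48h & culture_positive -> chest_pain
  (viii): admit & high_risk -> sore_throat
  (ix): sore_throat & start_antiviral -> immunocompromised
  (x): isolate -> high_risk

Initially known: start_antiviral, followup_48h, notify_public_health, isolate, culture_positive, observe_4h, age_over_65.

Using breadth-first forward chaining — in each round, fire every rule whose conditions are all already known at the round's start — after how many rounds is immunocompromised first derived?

4

Round 1: (i) [followup_48h & culture_positive -> order_pcr]; (v) [culture_positive -> rapid_test_pos]; (vii) [followup_48h & culture_positive -> chest_pain]; (x) [isolate -> high_risk]. New: order_pcr, rapid_test_pos, chest_pain, high_risk.
Round 2: (iii) [order_pcr & start_antiviral -> admit]. New: admit.
Round 3: (viii) [admit & high_risk -> sore_throat]. New: sore_throat.
Round 4: (ix) [sore_throat & start_antiviral -> immunocompromised]. New: immunocompromised.
immunocompromised first appears in round 4.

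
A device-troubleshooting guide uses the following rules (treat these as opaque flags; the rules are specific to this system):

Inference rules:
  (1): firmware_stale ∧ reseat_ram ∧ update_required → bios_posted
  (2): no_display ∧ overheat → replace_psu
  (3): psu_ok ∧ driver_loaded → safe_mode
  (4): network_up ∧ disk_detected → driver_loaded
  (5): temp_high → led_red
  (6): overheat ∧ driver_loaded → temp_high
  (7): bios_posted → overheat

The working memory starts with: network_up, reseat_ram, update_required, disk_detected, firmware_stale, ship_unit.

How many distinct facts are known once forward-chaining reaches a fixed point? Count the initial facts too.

Round 1: (1) [firmware_stale ∧ reseat_ram ∧ update_required → bios_posted]; (4) [network_up ∧ disk_detected → driver_loaded]. New: bios_posted, driver_loaded.
Round 2: (7) [bios_posted → overheat]. New: overheat.
Round 3: (6) [overheat ∧ driver_loaded → temp_high]. New: temp_high.
Round 4: (5) [temp_high → led_red]. New: led_red.
Closure: {bios_posted, disk_detected, driver_loaded, firmware_stale, led_red, network_up, overheat, reseat_ram, ship_unit, temp_high, update_required} — 11 facts.

11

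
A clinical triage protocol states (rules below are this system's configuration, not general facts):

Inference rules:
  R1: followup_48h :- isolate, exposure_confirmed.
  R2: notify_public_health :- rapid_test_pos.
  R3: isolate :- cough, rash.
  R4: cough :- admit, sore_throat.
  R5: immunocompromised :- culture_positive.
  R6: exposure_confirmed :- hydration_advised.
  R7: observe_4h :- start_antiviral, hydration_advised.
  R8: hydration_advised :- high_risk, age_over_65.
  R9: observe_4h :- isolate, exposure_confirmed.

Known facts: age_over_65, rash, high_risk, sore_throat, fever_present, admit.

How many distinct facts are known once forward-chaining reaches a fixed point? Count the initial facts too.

12

Round 1: R4 [cough :- admit, sore_throat.]; R8 [hydration_advised :- high_risk, age_over_65.]. New: cough, hydration_advised.
Round 2: R3 [isolate :- cough, rash.]; R6 [exposure_confirmed :- hydration_advised.]. New: isolate, exposure_confirmed.
Round 3: R1 [followup_48h :- isolate, exposure_confirmed.]; R9 [observe_4h :- isolate, exposure_confirmed.]. New: followup_48h, observe_4h.
Closure: {admit, age_over_65, cough, exposure_confirmed, fever_present, followup_48h, high_risk, hydration_advised, isolate, observe_4h, rash, sore_throat} — 12 facts.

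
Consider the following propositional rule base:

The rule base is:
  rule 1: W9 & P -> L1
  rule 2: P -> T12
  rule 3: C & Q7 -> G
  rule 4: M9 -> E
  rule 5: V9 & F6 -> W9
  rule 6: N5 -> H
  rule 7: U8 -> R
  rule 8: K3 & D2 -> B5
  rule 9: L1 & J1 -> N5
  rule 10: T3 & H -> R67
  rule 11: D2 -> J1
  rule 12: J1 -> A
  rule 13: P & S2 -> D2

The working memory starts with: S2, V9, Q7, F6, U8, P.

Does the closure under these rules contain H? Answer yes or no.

yes

Round 1 fires rule 2, rule 5, rule 7, rule 13, giving T12, W9, R, D2.
Round 2 fires rule 1, rule 11, giving L1, J1.
Round 3 fires rule 9, rule 12, giving N5, A.
Round 4 fires rule 6, giving H.
H appears in round 4, so it is derivable.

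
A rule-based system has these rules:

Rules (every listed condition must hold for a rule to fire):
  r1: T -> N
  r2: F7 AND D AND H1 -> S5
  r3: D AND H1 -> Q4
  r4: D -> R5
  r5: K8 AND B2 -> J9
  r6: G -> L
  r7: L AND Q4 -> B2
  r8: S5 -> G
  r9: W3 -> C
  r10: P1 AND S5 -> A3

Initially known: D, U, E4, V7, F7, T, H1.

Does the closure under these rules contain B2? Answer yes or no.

yes

Round 1 — r1, r2, r3, r4, derive N, S5, Q4, R5.
Round 2 — r8, derive G.
Round 3 — r6, derive L.
Round 4 — r7, derive B2.
B2 appears in round 4, so it is derivable.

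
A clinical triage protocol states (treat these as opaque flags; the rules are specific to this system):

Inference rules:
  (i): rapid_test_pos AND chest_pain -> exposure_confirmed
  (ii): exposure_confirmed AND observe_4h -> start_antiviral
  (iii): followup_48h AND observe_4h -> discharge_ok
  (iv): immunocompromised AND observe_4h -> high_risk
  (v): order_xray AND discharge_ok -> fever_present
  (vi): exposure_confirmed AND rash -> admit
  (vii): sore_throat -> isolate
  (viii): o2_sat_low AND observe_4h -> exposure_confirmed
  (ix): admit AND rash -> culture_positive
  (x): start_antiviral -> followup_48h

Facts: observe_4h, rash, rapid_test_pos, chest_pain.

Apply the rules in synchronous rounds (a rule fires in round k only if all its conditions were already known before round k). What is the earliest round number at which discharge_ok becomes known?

Round 1 fires (i), giving exposure_confirmed.
Round 2 fires (ii), (vi), giving start_antiviral, admit.
Round 3 fires (ix), (x), giving culture_positive, followup_48h.
Round 4 fires (iii), giving discharge_ok.
discharge_ok first appears in round 4.

4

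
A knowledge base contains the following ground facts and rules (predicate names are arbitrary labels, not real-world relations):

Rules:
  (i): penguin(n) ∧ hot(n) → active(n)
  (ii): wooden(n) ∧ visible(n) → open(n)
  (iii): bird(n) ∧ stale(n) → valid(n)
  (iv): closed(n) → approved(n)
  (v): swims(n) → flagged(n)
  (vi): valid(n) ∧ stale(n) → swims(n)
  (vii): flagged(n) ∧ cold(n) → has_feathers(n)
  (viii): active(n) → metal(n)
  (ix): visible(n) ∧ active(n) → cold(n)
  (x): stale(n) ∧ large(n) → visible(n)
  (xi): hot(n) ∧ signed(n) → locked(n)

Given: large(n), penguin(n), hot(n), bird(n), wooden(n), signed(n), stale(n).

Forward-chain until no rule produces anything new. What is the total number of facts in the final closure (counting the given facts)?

Round 1 — (i), (iii), (x), (xi), derive active(n), valid(n), visible(n), locked(n).
Round 2 — (ii), (vi), (viii), (ix), derive open(n), swims(n), metal(n), cold(n).
Round 3 — (v), derive flagged(n).
Round 4 — (vii), derive has_feathers(n).
Closure: {active(n), bird(n), cold(n), flagged(n), has_feathers(n), hot(n), large(n), locked(n), metal(n), open(n), penguin(n), signed(n), stale(n), swims(n), valid(n), visible(n), wooden(n)} — 17 facts.

17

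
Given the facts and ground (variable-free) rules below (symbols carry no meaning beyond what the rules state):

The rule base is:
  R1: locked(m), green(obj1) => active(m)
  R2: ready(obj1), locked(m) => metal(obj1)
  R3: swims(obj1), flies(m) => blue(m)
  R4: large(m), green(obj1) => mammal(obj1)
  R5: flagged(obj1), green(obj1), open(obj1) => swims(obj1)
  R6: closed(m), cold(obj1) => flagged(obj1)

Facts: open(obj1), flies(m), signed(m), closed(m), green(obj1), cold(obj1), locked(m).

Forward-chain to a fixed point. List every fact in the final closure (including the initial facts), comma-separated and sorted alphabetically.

Round 1: R1 [locked(m), green(obj1) => active(m)]; R6 [closed(m), cold(obj1) => flagged(obj1)]. Adds active(m), flagged(obj1).
Round 2: R5 [flagged(obj1), green(obj1), open(obj1) => swims(obj1)]. Adds swims(obj1).
Round 3: R3 [swims(obj1), flies(m) => blue(m)]. Adds blue(m).

active(m), blue(m), closed(m), cold(obj1), flagged(obj1), flies(m), green(obj1), locked(m), open(obj1), signed(m), swims(obj1)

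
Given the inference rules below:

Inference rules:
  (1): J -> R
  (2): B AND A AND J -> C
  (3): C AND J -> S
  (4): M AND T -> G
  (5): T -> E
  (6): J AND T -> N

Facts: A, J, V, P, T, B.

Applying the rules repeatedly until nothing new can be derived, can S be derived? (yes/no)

[1] (1) [J -> R]; (2) [B AND A AND J -> C]; (5) [T -> E]; (6) [J AND T -> N]. ⇒ new: R, C, E, N.
[2] (3) [C AND J -> S]. ⇒ new: S.
S appears in round 2, so it is derivable.

yes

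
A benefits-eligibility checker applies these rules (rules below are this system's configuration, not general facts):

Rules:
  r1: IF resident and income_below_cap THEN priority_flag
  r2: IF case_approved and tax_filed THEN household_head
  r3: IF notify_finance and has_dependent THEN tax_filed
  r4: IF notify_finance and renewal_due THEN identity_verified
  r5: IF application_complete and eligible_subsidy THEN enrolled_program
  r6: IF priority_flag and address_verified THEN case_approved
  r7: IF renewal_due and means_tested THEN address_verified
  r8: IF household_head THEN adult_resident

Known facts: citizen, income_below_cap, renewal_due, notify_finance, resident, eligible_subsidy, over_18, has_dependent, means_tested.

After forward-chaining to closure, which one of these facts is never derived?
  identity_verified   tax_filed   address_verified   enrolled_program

Round 1 fires r1, r3, r4, r7, giving priority_flag, tax_filed, identity_verified, address_verified.
Round 2 fires r6, giving case_approved.
Round 3 fires r2, giving household_head.
Round 4 fires r8, giving adult_resident.
Derived: address_verified (round 1), identity_verified (round 1), tax_filed (round 1). enrolled_program never appears in any round.

enrolled_program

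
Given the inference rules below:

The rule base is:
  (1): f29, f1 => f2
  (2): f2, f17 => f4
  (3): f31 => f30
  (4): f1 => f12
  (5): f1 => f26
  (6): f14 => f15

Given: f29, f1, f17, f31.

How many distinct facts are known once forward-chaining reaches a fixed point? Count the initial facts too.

9

Round 1: (1) [f29, f1 => f2]; (3) [f31 => f30]; (4) [f1 => f12]; (5) [f1 => f26]. Adds f2, f30, f12, f26.
Round 2: (2) [f2, f17 => f4]. Adds f4.
Closure: {f1, f12, f17, f2, f26, f29, f30, f31, f4} — 9 facts.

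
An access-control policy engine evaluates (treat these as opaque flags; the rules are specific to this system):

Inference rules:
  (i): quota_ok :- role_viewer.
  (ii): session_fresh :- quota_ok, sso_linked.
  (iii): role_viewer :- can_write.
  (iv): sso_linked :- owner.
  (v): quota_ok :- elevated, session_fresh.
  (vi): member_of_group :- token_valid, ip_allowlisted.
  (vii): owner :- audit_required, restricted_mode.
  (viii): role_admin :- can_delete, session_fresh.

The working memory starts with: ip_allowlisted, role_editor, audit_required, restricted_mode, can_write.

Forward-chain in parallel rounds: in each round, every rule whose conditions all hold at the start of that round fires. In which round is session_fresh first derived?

3

Round 1 — (iii), (vii), derive role_viewer, owner.
Round 2 — (i), (iv), derive quota_ok, sso_linked.
Round 3 — (ii), derive session_fresh.
session_fresh first appears in round 3.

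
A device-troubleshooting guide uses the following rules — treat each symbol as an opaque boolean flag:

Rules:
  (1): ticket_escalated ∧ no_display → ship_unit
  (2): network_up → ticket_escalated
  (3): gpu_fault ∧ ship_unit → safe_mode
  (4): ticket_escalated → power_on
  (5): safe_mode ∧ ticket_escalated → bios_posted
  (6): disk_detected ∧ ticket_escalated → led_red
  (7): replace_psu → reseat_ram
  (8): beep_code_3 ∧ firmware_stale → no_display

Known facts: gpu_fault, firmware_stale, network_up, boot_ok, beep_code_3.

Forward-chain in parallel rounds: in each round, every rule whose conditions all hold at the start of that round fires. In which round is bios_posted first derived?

4

[1] (2) [network_up → ticket_escalated]; (8) [beep_code_3 ∧ firmware_stale → no_display]. ⇒ new: ticket_escalated, no_display.
[2] (1) [ticket_escalated ∧ no_display → ship_unit]; (4) [ticket_escalated → power_on]. ⇒ new: ship_unit, power_on.
[3] (3) [gpu_fault ∧ ship_unit → safe_mode]. ⇒ new: safe_mode.
[4] (5) [safe_mode ∧ ticket_escalated → bios_posted]. ⇒ new: bios_posted.
bios_posted first appears in round 4.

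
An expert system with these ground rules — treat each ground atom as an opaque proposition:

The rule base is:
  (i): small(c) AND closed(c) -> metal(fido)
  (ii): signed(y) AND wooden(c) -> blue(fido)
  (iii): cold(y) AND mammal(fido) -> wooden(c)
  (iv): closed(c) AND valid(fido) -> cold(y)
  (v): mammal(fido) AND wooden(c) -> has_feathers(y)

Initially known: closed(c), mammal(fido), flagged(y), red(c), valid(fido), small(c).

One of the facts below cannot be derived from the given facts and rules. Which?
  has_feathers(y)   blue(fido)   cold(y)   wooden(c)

blue(fido)

Round 1 fires (i), (iv), giving metal(fido), cold(y).
Round 2 fires (iii), giving wooden(c).
Round 3 fires (v), giving has_feathers(y).
Derived: wooden(c) (round 2), cold(y) (round 1), has_feathers(y) (round 3). blue(fido) never appears in any round.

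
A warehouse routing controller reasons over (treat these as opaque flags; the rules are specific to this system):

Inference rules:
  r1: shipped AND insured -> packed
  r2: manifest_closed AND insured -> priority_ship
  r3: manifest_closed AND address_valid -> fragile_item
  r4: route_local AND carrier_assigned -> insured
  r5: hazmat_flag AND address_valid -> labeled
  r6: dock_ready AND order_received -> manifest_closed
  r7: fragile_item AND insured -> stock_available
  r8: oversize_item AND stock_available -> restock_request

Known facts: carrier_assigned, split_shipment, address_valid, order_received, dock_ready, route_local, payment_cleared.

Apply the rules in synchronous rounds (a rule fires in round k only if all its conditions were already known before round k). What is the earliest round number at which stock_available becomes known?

3

[1] r4 [route_local AND carrier_assigned -> insured]; r6 [dock_ready AND order_received -> manifest_closed]. ⇒ new: insured, manifest_closed.
[2] r2 [manifest_closed AND insured -> priority_ship]; r3 [manifest_closed AND address_valid -> fragile_item]. ⇒ new: priority_ship, fragile_item.
[3] r7 [fragile_item AND insured -> stock_available]. ⇒ new: stock_available.
stock_available first appears in round 3.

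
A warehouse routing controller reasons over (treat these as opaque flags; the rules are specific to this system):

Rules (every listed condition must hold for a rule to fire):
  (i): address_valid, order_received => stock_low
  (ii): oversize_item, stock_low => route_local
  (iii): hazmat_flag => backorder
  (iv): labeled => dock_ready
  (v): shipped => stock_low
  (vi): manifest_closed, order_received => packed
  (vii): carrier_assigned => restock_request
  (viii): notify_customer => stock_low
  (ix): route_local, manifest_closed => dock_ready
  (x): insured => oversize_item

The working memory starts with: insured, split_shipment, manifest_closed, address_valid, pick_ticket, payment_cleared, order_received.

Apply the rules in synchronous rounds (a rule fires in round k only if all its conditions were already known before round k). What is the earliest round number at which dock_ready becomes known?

[1] (i) [address_valid, order_received => stock_low]; (vi) [manifest_closed, order_received => packed]; (x) [insured => oversize_item]. ⇒ new: stock_low, packed, oversize_item.
[2] (ii) [oversize_item, stock_low => route_local]. ⇒ new: route_local.
[3] (ix) [route_local, manifest_closed => dock_ready]. ⇒ new: dock_ready.
dock_ready first appears in round 3.

3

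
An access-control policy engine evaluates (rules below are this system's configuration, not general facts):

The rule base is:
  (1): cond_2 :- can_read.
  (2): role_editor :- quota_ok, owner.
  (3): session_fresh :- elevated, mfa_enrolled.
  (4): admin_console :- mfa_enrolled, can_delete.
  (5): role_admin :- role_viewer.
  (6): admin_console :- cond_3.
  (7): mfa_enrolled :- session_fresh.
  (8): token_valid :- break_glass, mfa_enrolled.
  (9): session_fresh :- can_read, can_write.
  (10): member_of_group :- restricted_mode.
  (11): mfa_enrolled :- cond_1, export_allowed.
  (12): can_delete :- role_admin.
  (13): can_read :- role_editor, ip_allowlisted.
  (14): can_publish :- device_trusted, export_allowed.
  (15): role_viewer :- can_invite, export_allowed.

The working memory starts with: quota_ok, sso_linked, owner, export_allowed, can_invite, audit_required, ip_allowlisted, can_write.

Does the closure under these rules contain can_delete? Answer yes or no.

yes

Round 1 fires (2), (15), giving role_editor, role_viewer.
Round 2 fires (5), (13), giving role_admin, can_read.
Round 3 fires (1), (9), (12), giving cond_2, session_fresh, can_delete.
Round 4 fires (7), giving mfa_enrolled.
Round 5 fires (4), giving admin_console.
can_delete appears in round 3, so it is derivable.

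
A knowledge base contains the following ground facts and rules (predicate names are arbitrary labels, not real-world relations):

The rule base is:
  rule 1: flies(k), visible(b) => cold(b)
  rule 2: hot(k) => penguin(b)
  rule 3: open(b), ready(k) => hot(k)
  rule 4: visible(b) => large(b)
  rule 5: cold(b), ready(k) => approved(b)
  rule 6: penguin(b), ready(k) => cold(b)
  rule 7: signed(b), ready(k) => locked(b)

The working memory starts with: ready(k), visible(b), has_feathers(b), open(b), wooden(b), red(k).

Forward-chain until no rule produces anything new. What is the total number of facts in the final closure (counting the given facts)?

11

Round 1: rule 3 [open(b), ready(k) => hot(k)]; rule 4 [visible(b) => large(b)]. Adds hot(k), large(b).
Round 2: rule 2 [hot(k) => penguin(b)]. Adds penguin(b).
Round 3: rule 6 [penguin(b), ready(k) => cold(b)]. Adds cold(b).
Round 4: rule 5 [cold(b), ready(k) => approved(b)]. Adds approved(b).
Closure: {approved(b), cold(b), has_feathers(b), hot(k), large(b), open(b), penguin(b), ready(k), red(k), visible(b), wooden(b)} — 11 facts.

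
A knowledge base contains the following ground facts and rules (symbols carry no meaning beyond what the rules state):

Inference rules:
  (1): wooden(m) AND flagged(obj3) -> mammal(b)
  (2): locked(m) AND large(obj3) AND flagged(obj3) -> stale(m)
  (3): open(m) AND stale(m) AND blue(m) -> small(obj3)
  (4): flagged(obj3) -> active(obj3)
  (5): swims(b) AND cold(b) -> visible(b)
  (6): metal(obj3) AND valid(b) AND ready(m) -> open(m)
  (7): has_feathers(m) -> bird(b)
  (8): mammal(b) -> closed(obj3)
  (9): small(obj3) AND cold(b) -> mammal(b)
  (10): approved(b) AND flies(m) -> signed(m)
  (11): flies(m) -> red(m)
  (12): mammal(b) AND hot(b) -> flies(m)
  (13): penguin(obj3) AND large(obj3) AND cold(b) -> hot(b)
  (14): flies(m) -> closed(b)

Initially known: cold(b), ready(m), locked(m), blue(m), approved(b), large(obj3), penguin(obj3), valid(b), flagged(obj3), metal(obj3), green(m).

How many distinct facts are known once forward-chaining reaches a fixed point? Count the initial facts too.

22

[1] (2) [locked(m) AND large(obj3) AND flagged(obj3) -> stale(m)]; (4) [flagged(obj3) -> active(obj3)]; (6) [metal(obj3) AND valid(b) AND ready(m) -> open(m)]; (13) [penguin(obj3) AND large(obj3) AND cold(b) -> hot(b)]. ⇒ new: stale(m), active(obj3), open(m), hot(b).
[2] (3) [open(m) AND stale(m) AND blue(m) -> small(obj3)]. ⇒ new: small(obj3).
[3] (9) [small(obj3) AND cold(b) -> mammal(b)]. ⇒ new: mammal(b).
[4] (8) [mammal(b) -> closed(obj3)]; (12) [mammal(b) AND hot(b) -> flies(m)]. ⇒ new: closed(obj3), flies(m).
[5] (10) [approved(b) AND flies(m) -> signed(m)]; (11) [flies(m) -> red(m)]; (14) [flies(m) -> closed(b)]. ⇒ new: signed(m), red(m), closed(b).
Closure: {active(obj3), approved(b), blue(m), closed(b), closed(obj3), cold(b), flagged(obj3), flies(m), green(m), hot(b), large(obj3), locked(m), mammal(b), metal(obj3), open(m), penguin(obj3), ready(m), red(m), signed(m), small(obj3), stale(m), valid(b)} — 22 facts.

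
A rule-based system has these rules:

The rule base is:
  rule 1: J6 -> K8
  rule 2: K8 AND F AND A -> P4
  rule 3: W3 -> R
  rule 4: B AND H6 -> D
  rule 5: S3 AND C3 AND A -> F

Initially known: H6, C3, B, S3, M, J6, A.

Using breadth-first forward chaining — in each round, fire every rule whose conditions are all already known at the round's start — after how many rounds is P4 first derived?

2

Round 1: rule 1 [J6 -> K8]; rule 4 [B AND H6 -> D]; rule 5 [S3 AND C3 AND A -> F]. New: K8, D, F.
Round 2: rule 2 [K8 AND F AND A -> P4]. New: P4.
P4 first appears in round 2.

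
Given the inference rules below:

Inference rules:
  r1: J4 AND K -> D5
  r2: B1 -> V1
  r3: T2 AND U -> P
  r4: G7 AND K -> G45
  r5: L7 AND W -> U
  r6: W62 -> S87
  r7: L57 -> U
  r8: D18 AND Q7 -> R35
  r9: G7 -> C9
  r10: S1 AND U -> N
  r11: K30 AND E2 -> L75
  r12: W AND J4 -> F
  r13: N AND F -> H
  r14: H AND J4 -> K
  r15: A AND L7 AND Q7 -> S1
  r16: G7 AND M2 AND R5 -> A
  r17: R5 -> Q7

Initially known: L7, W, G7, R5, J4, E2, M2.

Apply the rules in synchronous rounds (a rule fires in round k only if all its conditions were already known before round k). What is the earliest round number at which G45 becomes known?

Round 1 — r5, r9, r12, r16, r17, derive U, C9, F, A, Q7.
Round 2 — r15, derive S1.
Round 3 — r10, derive N.
Round 4 — r13, derive H.
Round 5 — r14, derive K.
Round 6 — r1, r4, derive D5, G45.
G45 first appears in round 6.

6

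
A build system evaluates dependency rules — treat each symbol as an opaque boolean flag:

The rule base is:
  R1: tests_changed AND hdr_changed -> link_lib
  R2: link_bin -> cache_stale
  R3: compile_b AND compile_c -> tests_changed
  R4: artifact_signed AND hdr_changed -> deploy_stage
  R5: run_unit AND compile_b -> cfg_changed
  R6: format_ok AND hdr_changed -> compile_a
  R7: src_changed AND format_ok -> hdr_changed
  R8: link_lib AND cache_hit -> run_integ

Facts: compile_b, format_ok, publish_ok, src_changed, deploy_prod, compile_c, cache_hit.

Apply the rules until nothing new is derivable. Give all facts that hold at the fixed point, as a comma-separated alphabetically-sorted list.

[1] R3 [compile_b AND compile_c -> tests_changed]; R7 [src_changed AND format_ok -> hdr_changed]. ⇒ new: tests_changed, hdr_changed.
[2] R1 [tests_changed AND hdr_changed -> link_lib]; R6 [format_ok AND hdr_changed -> compile_a]. ⇒ new: link_lib, compile_a.
[3] R8 [link_lib AND cache_hit -> run_integ]. ⇒ new: run_integ.

cache_hit, compile_a, compile_b, compile_c, deploy_prod, format_ok, hdr_changed, link_lib, publish_ok, run_integ, src_changed, tests_changed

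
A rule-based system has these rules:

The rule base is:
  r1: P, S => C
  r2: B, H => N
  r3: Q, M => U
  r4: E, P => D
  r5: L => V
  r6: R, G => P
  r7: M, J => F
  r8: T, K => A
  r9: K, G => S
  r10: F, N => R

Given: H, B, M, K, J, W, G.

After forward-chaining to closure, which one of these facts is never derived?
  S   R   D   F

D

Round 1 — r2, r7, r9, derive N, F, S.
Round 2 — r10, derive R.
Round 3 — r6, derive P.
Round 4 — r1, derive C.
Derived: S (round 1), R (round 2), F (round 1). D never appears in any round.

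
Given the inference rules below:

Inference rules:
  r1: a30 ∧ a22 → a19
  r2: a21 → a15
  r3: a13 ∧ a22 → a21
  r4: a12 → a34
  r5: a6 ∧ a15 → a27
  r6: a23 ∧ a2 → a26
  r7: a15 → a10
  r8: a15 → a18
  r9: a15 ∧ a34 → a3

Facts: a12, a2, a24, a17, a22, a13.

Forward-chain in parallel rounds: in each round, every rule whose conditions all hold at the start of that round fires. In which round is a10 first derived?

Round 1 — r3, r4, derive a21, a34.
Round 2 — r2, derive a15.
Round 3 — r7, r8, r9, derive a10, a18, a3.
a10 first appears in round 3.

3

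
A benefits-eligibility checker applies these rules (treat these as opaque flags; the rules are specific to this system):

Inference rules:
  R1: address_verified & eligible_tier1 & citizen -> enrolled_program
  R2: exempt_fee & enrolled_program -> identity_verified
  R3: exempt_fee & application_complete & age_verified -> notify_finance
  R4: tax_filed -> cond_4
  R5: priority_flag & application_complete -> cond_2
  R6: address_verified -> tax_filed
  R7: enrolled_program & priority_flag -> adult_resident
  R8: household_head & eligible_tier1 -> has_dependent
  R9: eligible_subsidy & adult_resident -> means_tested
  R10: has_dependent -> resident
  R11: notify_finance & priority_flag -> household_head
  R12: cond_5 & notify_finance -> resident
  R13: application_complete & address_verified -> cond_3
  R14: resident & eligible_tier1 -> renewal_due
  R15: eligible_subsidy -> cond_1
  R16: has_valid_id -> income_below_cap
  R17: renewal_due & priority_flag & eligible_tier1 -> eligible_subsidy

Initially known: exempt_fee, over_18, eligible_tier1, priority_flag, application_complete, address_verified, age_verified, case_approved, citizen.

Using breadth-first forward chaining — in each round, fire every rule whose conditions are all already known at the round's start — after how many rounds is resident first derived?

Round 1: R1 [address_verified & eligible_tier1 & citizen -> enrolled_program]; R3 [exempt_fee & application_complete & age_verified -> notify_finance]; R5 [priority_flag & application_complete -> cond_2]; R6 [address_verified -> tax_filed]; R13 [application_complete & address_verified -> cond_3]. New: enrolled_program, notify_finance, cond_2, tax_filed, cond_3.
Round 2: R2 [exempt_fee & enrolled_program -> identity_verified]; R4 [tax_filed -> cond_4]; R7 [enrolled_program & priority_flag -> adult_resident]; R11 [notify_finance & priority_flag -> household_head]. New: identity_verified, cond_4, adult_resident, household_head.
Round 3: R8 [household_head & eligible_tier1 -> has_dependent]. New: has_dependent.
Round 4: R10 [has_dependent -> resident]. New: resident.
resident first appears in round 4.

4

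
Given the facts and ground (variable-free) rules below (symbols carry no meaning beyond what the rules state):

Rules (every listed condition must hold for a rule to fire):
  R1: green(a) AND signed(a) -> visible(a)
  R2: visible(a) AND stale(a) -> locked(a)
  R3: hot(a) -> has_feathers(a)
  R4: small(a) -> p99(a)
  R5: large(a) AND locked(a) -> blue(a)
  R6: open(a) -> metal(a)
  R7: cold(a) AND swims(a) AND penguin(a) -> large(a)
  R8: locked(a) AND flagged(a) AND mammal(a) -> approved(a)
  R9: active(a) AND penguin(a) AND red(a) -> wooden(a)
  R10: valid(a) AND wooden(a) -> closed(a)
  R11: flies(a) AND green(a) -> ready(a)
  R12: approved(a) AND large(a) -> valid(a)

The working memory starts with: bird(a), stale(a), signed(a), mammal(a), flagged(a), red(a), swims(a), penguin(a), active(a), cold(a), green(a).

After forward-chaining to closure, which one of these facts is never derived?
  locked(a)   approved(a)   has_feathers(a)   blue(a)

Round 1: R1 [green(a) AND signed(a) -> visible(a)]; R7 [cold(a) AND swims(a) AND penguin(a) -> large(a)]; R9 [active(a) AND penguin(a) AND red(a) -> wooden(a)]. New: visible(a), large(a), wooden(a).
Round 2: R2 [visible(a) AND stale(a) -> locked(a)]. New: locked(a).
Round 3: R5 [large(a) AND locked(a) -> blue(a)]; R8 [locked(a) AND flagged(a) AND mammal(a) -> approved(a)]. New: blue(a), approved(a).
Round 4: R12 [approved(a) AND large(a) -> valid(a)]. New: valid(a).
Round 5: R10 [valid(a) AND wooden(a) -> closed(a)]. New: closed(a).
Derived: locked(a) (round 2), approved(a) (round 3), blue(a) (round 3). has_feathers(a) never appears in any round.

has_feathers(a)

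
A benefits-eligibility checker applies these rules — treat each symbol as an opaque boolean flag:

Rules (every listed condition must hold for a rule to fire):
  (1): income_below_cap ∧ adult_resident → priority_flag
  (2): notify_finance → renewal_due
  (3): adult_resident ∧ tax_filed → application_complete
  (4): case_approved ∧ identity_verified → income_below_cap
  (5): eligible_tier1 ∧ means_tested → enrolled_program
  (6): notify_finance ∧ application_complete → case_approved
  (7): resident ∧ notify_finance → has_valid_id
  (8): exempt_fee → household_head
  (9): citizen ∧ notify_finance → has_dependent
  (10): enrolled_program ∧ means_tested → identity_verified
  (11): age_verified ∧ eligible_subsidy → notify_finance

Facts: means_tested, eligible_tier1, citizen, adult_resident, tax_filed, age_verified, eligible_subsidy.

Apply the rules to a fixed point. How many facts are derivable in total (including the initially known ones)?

16

Round 1 fires (3), (5), (11), giving application_complete, enrolled_program, notify_finance.
Round 2 fires (2), (6), (9), (10), giving renewal_due, case_approved, has_dependent, identity_verified.
Round 3 fires (4), giving income_below_cap.
Round 4 fires (1), giving priority_flag.
Closure: {adult_resident, age_verified, application_complete, case_approved, citizen, eligible_subsidy, eligible_tier1, enrolled_program, has_dependent, identity_verified, income_below_cap, means_tested, notify_finance, priority_flag, renewal_due, tax_filed} — 16 facts.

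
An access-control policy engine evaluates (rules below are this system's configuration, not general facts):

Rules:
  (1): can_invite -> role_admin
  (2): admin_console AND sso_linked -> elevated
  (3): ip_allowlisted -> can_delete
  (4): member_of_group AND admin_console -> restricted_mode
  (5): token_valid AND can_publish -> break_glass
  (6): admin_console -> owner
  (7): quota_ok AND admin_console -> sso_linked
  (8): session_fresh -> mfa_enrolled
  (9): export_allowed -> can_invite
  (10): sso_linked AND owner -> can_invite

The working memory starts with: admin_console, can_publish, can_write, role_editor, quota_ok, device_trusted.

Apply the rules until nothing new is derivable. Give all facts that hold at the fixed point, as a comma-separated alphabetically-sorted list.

admin_console, can_invite, can_publish, can_write, device_trusted, elevated, owner, quota_ok, role_admin, role_editor, sso_linked

Round 1: (6) [admin_console -> owner]; (7) [quota_ok AND admin_console -> sso_linked]. Adds owner, sso_linked.
Round 2: (2) [admin_console AND sso_linked -> elevated]; (10) [sso_linked AND owner -> can_invite]. Adds elevated, can_invite.
Round 3: (1) [can_invite -> role_admin]. Adds role_admin.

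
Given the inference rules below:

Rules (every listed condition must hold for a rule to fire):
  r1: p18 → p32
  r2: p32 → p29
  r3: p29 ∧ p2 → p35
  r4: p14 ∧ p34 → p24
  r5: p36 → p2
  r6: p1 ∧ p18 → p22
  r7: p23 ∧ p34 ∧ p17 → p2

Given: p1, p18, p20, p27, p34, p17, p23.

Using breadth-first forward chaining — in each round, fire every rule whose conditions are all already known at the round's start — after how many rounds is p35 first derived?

3

Round 1 — r1, r6, r7, derive p32, p22, p2.
Round 2 — r2, derive p29.
Round 3 — r3, derive p35.
p35 first appears in round 3.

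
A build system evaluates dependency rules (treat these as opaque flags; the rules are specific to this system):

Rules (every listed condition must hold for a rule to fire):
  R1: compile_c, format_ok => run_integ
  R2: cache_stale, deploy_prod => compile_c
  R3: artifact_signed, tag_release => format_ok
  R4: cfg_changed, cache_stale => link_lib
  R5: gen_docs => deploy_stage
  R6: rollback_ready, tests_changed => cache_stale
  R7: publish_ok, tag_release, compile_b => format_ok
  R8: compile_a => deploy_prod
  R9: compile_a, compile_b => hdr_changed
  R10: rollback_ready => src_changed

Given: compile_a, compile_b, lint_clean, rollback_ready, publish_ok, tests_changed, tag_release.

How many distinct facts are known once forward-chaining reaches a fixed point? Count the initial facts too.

Round 1 fires R6, R7, R8, R9, R10, giving cache_stale, format_ok, deploy_prod, hdr_changed, src_changed.
Round 2 fires R2, giving compile_c.
Round 3 fires R1, giving run_integ.
Closure: {cache_stale, compile_a, compile_b, compile_c, deploy_prod, format_ok, hdr_changed, lint_clean, publish_ok, rollback_ready, run_integ, src_changed, tag_release, tests_changed} — 14 facts.

14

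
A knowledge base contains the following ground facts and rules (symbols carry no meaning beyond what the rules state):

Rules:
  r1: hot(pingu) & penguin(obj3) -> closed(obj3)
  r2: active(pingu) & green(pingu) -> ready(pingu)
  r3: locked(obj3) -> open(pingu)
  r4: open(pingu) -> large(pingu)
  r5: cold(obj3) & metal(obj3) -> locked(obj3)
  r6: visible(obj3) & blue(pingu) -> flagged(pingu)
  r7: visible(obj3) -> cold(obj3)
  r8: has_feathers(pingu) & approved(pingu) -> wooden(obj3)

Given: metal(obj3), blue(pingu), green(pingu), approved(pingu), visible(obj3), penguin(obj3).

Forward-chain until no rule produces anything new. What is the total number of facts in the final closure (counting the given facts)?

11

Round 1 fires r6, r7, giving flagged(pingu), cold(obj3).
Round 2 fires r5, giving locked(obj3).
Round 3 fires r3, giving open(pingu).
Round 4 fires r4, giving large(pingu).
Closure: {approved(pingu), blue(pingu), cold(obj3), flagged(pingu), green(pingu), large(pingu), locked(obj3), metal(obj3), open(pingu), penguin(obj3), visible(obj3)} — 11 facts.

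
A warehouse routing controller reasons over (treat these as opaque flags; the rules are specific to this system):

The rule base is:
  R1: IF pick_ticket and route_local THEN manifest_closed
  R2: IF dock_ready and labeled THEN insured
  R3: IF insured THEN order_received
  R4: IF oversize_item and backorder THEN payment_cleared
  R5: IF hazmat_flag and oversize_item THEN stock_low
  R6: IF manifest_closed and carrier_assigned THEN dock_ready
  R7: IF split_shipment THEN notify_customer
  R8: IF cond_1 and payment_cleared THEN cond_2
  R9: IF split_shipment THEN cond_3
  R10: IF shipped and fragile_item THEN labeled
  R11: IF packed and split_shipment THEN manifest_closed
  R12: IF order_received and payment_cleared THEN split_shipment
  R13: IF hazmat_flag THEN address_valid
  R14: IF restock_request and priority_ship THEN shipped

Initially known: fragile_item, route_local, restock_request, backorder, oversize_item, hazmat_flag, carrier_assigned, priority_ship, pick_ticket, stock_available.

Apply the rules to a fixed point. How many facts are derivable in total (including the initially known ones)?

22

Round 1: R1 [IF pick_ticket and route_local THEN manifest_closed]; R4 [IF oversize_item and backorder THEN payment_cleared]; R5 [IF hazmat_flag and oversize_item THEN stock_low]; R13 [IF hazmat_flag THEN address_valid]; R14 [IF restock_request and priority_ship THEN shipped]. New: manifest_closed, payment_cleared, stock_low, address_valid, shipped.
Round 2: R6 [IF manifest_closed and carrier_assigned THEN dock_ready]; R10 [IF shipped and fragile_item THEN labeled]. New: dock_ready, labeled.
Round 3: R2 [IF dock_ready and labeled THEN insured]. New: insured.
Round 4: R3 [IF insured THEN order_received]. New: order_received.
Round 5: R12 [IF order_received and payment_cleared THEN split_shipment]. New: split_shipment.
Round 6: R7 [IF split_shipment THEN notify_customer]; R9 [IF split_shipment THEN cond_3]. New: notify_customer, cond_3.
Closure: {address_valid, backorder, carrier_assigned, cond_3, dock_ready, fragile_item, hazmat_flag, insured, labeled, manifest_closed, notify_customer, order_received, oversize_item, payment_cleared, pick_ticket, priority_ship, restock_request, route_local, shipped, split_shipment, stock_available, stock_low} — 22 facts.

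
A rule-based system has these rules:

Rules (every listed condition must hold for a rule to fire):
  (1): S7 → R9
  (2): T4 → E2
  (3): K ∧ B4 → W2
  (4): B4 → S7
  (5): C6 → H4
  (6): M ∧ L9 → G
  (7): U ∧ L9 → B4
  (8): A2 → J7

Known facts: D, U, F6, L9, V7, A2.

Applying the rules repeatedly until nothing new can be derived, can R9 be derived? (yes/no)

Round 1 — (7), (8), derive B4, J7.
Round 2 — (4), derive S7.
Round 3 — (1), derive R9.
R9 appears in round 3, so it is derivable.

yes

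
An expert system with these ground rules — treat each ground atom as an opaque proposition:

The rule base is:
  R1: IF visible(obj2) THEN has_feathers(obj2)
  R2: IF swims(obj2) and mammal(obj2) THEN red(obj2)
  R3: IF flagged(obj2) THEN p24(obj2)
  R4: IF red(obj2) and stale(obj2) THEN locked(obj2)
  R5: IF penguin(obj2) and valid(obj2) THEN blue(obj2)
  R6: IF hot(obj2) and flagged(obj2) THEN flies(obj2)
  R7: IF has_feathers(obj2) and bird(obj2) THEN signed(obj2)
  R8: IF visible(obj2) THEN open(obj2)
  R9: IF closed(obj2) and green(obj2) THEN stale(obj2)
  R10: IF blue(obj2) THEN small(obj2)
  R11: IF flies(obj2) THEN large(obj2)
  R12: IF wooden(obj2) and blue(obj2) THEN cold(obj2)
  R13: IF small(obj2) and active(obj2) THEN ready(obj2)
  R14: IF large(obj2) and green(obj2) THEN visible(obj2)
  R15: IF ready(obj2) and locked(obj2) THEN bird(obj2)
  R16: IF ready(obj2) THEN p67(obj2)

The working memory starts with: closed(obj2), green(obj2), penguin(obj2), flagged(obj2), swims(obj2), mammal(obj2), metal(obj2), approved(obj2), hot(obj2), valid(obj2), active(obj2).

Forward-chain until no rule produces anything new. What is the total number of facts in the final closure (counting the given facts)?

26

Round 1 — R2, R3, R5, R6, R9, derive red(obj2), p24(obj2), blue(obj2), flies(obj2), stale(obj2).
Round 2 — R4, R10, R11, derive locked(obj2), small(obj2), large(obj2).
Round 3 — R13, R14, derive ready(obj2), visible(obj2).
Round 4 — R1, R8, R15, R16, derive has_feathers(obj2), open(obj2), bird(obj2), p67(obj2).
Round 5 — R7, derive signed(obj2).
Closure: {active(obj2), approved(obj2), bird(obj2), blue(obj2), closed(obj2), flagged(obj2), flies(obj2), green(obj2), has_feathers(obj2), hot(obj2), large(obj2), locked(obj2), mammal(obj2), metal(obj2), open(obj2), p24(obj2), p67(obj2), penguin(obj2), ready(obj2), red(obj2), signed(obj2), small(obj2), stale(obj2), swims(obj2), valid(obj2), visible(obj2)} — 26 facts.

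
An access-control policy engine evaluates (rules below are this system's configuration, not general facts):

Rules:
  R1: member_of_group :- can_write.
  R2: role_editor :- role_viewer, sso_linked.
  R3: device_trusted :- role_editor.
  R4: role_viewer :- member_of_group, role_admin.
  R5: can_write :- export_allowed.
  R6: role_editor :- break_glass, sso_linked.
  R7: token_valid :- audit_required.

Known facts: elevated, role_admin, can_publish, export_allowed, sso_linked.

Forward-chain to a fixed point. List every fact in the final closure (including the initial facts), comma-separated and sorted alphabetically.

can_publish, can_write, device_trusted, elevated, export_allowed, member_of_group, role_admin, role_editor, role_viewer, sso_linked

Round 1 fires R5, giving can_write.
Round 2 fires R1, giving member_of_group.
Round 3 fires R4, giving role_viewer.
Round 4 fires R2, giving role_editor.
Round 5 fires R3, giving device_trusted.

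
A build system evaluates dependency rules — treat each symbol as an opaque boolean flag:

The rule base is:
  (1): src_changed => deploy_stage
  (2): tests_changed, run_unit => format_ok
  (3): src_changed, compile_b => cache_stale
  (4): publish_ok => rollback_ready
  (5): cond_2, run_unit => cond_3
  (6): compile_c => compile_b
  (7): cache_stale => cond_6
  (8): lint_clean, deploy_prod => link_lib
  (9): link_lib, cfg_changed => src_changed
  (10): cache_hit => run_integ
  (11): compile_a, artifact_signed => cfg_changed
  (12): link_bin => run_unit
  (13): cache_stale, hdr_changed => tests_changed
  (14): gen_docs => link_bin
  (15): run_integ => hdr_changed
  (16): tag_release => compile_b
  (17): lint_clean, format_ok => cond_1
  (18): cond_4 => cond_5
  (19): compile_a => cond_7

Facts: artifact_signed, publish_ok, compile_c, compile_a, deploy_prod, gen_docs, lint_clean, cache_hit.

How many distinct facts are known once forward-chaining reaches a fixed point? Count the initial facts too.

24

[1] (4) [publish_ok => rollback_ready]; (6) [compile_c => compile_b]; (8) [lint_clean, deploy_prod => link_lib]; (10) [cache_hit => run_integ]; (11) [compile_a, artifact_signed => cfg_changed]; (14) [gen_docs => link_bin]; (19) [compile_a => cond_7]. ⇒ new: rollback_ready, compile_b, link_lib, run_integ, cfg_changed, link_bin, cond_7.
[2] (9) [link_lib, cfg_changed => src_changed]; (12) [link_bin => run_unit]; (15) [run_integ => hdr_changed]. ⇒ new: src_changed, run_unit, hdr_changed.
[3] (1) [src_changed => deploy_stage]; (3) [src_changed, compile_b => cache_stale]. ⇒ new: deploy_stage, cache_stale.
[4] (7) [cache_stale => cond_6]; (13) [cache_stale, hdr_changed => tests_changed]. ⇒ new: cond_6, tests_changed.
[5] (2) [tests_changed, run_unit => format_ok]. ⇒ new: format_ok.
[6] (17) [lint_clean, format_ok => cond_1]. ⇒ new: cond_1.
Closure: {artifact_signed, cache_hit, cache_stale, cfg_changed, compile_a, compile_b, compile_c, cond_1, cond_6, cond_7, deploy_prod, deploy_stage, format_ok, gen_docs, hdr_changed, link_bin, link_lib, lint_clean, publish_ok, rollback_ready, run_integ, run_unit, src_changed, tests_changed} — 24 facts.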